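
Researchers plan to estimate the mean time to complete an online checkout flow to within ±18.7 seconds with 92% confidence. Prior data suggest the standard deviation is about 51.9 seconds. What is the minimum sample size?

For a mean, the margin of error is E = z·σ/√n, so n = (zσ/E)².
At 92% confidence, z = 1.751.
n = (1.751 × 51.9 / 18.7)² = 23.62
Round up: n = 24.

n = 24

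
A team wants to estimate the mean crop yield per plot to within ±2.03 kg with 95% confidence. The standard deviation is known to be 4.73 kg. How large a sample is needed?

21

For a mean, the margin of error is E = z·σ/√n, so n = (zσ/E)².
At 95% confidence, z = 1.960.
n = (1.960 × 4.73 / 2.03)² = 20.86
Round up: n = 21.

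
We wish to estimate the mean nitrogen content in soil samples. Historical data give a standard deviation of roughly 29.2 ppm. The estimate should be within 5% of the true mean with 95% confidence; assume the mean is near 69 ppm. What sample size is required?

For a mean, the margin of error is E = z·σ/√n, so n = (zσ/E)².
At 95% confidence, z = 1.960.
E = 5% of 69 = 3.45 ppm.
n = (1.960 × 29.2 / 3.45)² = 275.19
Round up: n = 276.

276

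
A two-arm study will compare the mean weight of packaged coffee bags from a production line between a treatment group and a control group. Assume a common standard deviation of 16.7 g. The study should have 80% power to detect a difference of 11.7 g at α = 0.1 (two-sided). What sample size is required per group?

26 per group

For two equal groups, n per group = 2·((z_{α/2} + z_β)·σ/δ)².
z_{α/2} = 1.645; z_β = 0.842 (power 80%).
n = 2 × (2.487 × 16.7 / 11.7)² = 2 × 12.60 = 25.20
Round up: n = 26 per group.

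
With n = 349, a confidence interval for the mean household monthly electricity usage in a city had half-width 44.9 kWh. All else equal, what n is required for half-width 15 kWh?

3128

Margin of error scales as 1/√n, so n₂ = n₁·(E₁/E₂)².
n₂ = 349 × (44.9/15)² = 349 × 8.96 = 3127.04
Round up: n₂ = 3128.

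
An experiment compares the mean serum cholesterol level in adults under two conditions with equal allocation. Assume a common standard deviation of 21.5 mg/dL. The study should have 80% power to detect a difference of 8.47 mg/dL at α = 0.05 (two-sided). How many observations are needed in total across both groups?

For two equal groups, n per group = 2·((z_{α/2} + z_β)·σ/δ)².
z_{α/2} = 1.960; z_β = 0.842 (power 80%).
n = 2 × (2.802 × 21.5 / 8.47)² = 2 × 50.59 = 101.18
Round up: n = 102 per group.
Total across both groups: 2 × 102 = 204.

204 total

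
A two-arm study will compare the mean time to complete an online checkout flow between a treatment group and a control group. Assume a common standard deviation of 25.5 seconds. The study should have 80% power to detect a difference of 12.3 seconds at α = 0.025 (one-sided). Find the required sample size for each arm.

68 per group

For two equal groups, n per group = 2·((z_α + z_β)·σ/δ)².
z_α = 1.960; z_β = 0.842 (power 80%).
n = 2 × (2.802 × 25.5 / 12.3)² = 2 × 33.74 = 67.48
Round up: n = 68 per group.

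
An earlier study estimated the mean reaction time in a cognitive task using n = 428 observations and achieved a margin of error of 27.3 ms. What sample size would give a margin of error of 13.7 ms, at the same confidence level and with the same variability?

1700

Margin of error scales as 1/√n, so n₂ = n₁·(E₁/E₂)².
n₂ = 428 × (27.3/13.7)² = 428 × 3.971 = 1699.59
Round up: n₂ = 1700.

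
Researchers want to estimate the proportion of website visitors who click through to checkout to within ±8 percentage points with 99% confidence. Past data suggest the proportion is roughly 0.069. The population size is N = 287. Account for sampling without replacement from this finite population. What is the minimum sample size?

For a proportion with margin E = 0.08 at 99% confidence, z = 2.576.
n = p̂(1−p̂)(z/E)² = 0.069 × 0.931 × (2.576/0.08)² = 66.61 — call this n₀.
Finite-population correction with N = 287: n = n₀ / (1 + (n₀−1)/N) = 66.61 / 1.229 = 54.20
Round up: n = 55.

n = 55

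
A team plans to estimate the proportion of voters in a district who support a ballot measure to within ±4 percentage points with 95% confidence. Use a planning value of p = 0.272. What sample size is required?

476

For a proportion with margin E = 0.04 at 95% confidence, z = 1.960.
n = p̂(1−p̂)(z/E)² = 0.272 × 0.728 × (1.960/0.04)² = 475.44
Round up: n = 476.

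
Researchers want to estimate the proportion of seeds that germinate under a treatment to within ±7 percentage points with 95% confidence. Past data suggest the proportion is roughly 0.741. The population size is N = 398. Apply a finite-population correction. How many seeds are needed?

110

For a proportion with margin E = 0.07 at 95% confidence, z = 1.960.
n = p̂(1−p̂)(z/E)² = 0.741 × 0.259 × (1.960/0.07)² = 150.46 — call this n₀.
Finite-population correction with N = 398: n = n₀ / (1 + (n₀−1)/N) = 150.46 / 1.376 = 109.35
Round up: n = 110.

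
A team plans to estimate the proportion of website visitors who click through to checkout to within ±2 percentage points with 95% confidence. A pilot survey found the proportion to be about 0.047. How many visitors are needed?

For a proportion with margin E = 0.02 at 95% confidence, z = 1.960.
n = p̂(1−p̂)(z/E)² = 0.047 × 0.953 × (1.960/0.02)² = 430.17
Round up: n = 431.

431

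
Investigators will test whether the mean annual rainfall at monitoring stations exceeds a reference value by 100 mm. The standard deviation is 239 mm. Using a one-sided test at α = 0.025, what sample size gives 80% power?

n = 45

For a one-sample z-test, n = ((z_α + z_β)·σ/δ)².
z_α = 1.960 (one-sided α = 0.025); z_β = 0.842 (power 80% → β = 0.2).
n = (2.802 × 239 / 100)² = 44.85
Round up: n = 45.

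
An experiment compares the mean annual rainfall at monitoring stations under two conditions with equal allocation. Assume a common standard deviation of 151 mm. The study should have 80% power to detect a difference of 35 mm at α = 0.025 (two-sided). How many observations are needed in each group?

354 per group

For two equal groups, n per group = 2·((z_{α/2} + z_β)·σ/δ)².
z_{α/2} = 2.241; z_β = 0.842 (power 80%).
n = 2 × (3.083 × 151 / 35)² = 2 × 176.92 = 353.84
Round up: n = 354 per group.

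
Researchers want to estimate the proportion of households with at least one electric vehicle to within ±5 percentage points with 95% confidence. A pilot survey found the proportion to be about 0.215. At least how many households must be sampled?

n = 260

For a proportion with margin E = 0.05 at 95% confidence, z = 1.960.
n = p̂(1−p̂)(z/E)² = 0.215 × 0.785 × (1.960/0.05)² = 259.35
Round up: n = 260.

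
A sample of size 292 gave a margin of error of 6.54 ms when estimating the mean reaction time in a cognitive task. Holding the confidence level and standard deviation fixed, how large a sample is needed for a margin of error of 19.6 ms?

Margin of error scales as 1/√n, so n₂ = n₁·(E₁/E₂)².
n₂ = 292 × (6.54/19.6)² = 292 × 0.1113 = 32.50
Round up: n₂ = 33.

33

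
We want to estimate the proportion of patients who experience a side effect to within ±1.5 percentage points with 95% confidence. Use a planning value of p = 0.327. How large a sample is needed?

For a proportion with margin E = 0.015 at 95% confidence, z = 1.960.
n = p̂(1−p̂)(z/E)² = 0.327 × 0.673 × (1.960/0.015)² = 3757.44
Round up: n = 3758.

3758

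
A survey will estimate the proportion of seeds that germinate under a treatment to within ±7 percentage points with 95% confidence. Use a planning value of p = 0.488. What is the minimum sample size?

n = 196

For a proportion with margin E = 0.07 at 95% confidence, z = 1.960.
n = p̂(1−p̂)(z/E)² = 0.488 × 0.512 × (1.960/0.07)² = 195.89
Round up: n = 196.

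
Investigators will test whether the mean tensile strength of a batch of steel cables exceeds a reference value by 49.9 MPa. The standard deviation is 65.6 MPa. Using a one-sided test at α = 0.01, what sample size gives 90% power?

n = 23

For a one-sample z-test, n = ((z_α + z_β)·σ/δ)².
z_α = 2.326 (one-sided α = 0.01); z_β = 1.282 (power 90% → β = 0.1).
n = (3.608 × 65.6 / 49.9)² = 22.50
Round up: n = 23.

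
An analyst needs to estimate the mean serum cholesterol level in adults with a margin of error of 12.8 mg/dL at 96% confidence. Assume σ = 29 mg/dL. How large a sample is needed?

22

For a mean, the margin of error is E = z·σ/√n, so n = (zσ/E)².
At 96% confidence, z = 2.054.
n = (2.054 × 29 / 12.8)² = 21.66
Round up: n = 22.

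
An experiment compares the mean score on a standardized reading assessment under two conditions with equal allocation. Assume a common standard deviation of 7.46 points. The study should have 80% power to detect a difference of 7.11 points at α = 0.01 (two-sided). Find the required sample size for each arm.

26 per group

For two equal groups, n per group = 2·((z_{α/2} + z_β)·σ/δ)².
z_{α/2} = 2.576; z_β = 0.842 (power 80%).
n = 2 × (3.418 × 7.46 / 7.11)² = 2 × 12.86 = 25.72
Round up: n = 26 per group.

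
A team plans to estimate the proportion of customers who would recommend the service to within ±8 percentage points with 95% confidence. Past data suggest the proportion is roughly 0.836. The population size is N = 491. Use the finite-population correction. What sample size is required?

71

For a proportion with margin E = 0.08 at 95% confidence, z = 1.960.
n = p̂(1−p̂)(z/E)² = 0.836 × 0.164 × (1.960/0.08)² = 82.30 — call this n₀.
Finite-population correction with N = 491: n = n₀ / (1 + (n₀−1)/N) = 82.30 / 1.166 = 70.58
Round up: n = 71.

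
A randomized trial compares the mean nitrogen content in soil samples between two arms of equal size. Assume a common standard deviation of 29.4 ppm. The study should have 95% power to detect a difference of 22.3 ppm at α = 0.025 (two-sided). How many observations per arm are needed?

53 per group

For two equal groups, n per group = 2·((z_{α/2} + z_β)·σ/δ)².
z_{α/2} = 2.241; z_β = 1.645 (power 95%).
n = 2 × (3.886 × 29.4 / 22.3)² = 2 × 26.25 = 52.50
Round up: n = 53 per group.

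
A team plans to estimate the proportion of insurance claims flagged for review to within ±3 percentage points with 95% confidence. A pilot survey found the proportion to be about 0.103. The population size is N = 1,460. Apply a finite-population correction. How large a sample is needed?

n = 311

For a proportion with margin E = 0.03 at 95% confidence, z = 1.960.
n = p̂(1−p̂)(z/E)² = 0.103 × 0.897 × (1.960/0.03)² = 394.37 — call this n₀.
Finite-population correction with N = 1,460: n = n₀ / (1 + (n₀−1)/N) = 394.37 / 1.269 = 310.77
Round up: n = 311.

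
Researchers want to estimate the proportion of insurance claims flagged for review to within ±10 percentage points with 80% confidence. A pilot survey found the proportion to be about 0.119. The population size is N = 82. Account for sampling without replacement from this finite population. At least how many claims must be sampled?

15

For a proportion with margin E = 0.1 at 80% confidence, z = 1.282.
n = p̂(1−p̂)(z/E)² = 0.119 × 0.881 × (1.282/0.1)² = 17.23 — call this n₀.
Finite-population correction with N = 82: n = n₀ / (1 + (n₀−1)/N) = 17.23 / 1.198 = 14.38
Round up: n = 15.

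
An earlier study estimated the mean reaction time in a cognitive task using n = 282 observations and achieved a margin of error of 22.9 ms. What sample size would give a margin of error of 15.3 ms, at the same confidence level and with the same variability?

632

Margin of error scales as 1/√n, so n₂ = n₁·(E₁/E₂)².
n₂ = 282 × (22.9/15.3)² = 282 × 2.24 = 631.68
Round up: n₂ = 632.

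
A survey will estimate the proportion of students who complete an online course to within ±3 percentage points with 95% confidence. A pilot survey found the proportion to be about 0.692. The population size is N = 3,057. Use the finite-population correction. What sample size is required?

For a proportion with margin E = 0.03 at 95% confidence, z = 1.960.
n = p̂(1−p̂)(z/E)² = 0.692 × 0.308 × (1.960/0.03)² = 909.76 — call this n₀.
Finite-population correction with N = 3,057: n = n₀ / (1 + (n₀−1)/N) = 909.76 / 1.297 = 701.43
Round up: n = 702.

702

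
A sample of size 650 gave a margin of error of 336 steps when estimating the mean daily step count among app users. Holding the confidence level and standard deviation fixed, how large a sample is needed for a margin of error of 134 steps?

Margin of error scales as 1/√n, so n₂ = n₁·(E₁/E₂)².
n₂ = 650 × (336/134)² = 650 × 6.287 = 4086.55
Round up: n₂ = 4087.

4087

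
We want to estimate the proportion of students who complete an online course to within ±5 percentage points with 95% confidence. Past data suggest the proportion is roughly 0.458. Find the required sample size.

For a proportion with margin E = 0.05 at 95% confidence, z = 1.960.
n = p̂(1−p̂)(z/E)² = 0.458 × 0.542 × (1.960/0.05)² = 381.45
Round up: n = 382.

n = 382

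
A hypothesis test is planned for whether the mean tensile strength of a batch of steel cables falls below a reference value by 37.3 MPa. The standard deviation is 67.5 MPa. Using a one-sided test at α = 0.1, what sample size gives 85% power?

n = 18

For a one-sample z-test, n = ((z_α + z_β)·σ/δ)².
z_α = 1.282 (one-sided α = 0.1); z_β = 1.036 (power 85% → β = 0.15).
n = (2.318 × 67.5 / 37.3)² = 17.60
Round up: n = 18.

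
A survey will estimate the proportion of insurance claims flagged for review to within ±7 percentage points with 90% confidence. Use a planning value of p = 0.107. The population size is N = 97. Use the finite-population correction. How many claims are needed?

35

For a proportion with margin E = 0.07 at 90% confidence, z = 1.645.
n = p̂(1−p̂)(z/E)² = 0.107 × 0.893 × (1.645/0.07)² = 52.77 — call this n₀.
Finite-population correction with N = 97: n = n₀ / (1 + (n₀−1)/N) = 52.77 / 1.534 = 34.40
Round up: n = 35.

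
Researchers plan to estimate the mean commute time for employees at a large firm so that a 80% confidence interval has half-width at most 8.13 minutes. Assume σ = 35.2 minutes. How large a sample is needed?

For a mean, the margin of error is E = z·σ/√n, so n = (zσ/E)².
At 80% confidence, z = 1.282.
n = (1.282 × 35.2 / 8.13)² = 30.81
Round up: n = 31.

31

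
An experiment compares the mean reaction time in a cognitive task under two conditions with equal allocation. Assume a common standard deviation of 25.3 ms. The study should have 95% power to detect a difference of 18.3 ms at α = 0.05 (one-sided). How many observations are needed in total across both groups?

84 total

For two equal groups, n per group = 2·((z_α + z_β)·σ/δ)².
z_α = 1.645; z_β = 1.645 (power 95%).
n = 2 × (3.290 × 25.3 / 18.3)² = 2 × 20.69 = 41.38
Round up: n = 42 per group.
Total across both groups: 2 × 42 = 84.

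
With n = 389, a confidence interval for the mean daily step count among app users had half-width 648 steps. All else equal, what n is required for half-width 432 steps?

Margin of error scales as 1/√n, so n₂ = n₁·(E₁/E₂)².
n₂ = 389 × (648/432)² = 389 × 2.25 = 875.25
Round up: n₂ = 876.

876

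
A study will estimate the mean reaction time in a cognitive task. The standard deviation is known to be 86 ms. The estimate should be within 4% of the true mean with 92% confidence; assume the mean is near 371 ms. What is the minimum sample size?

103

For a mean, the margin of error is E = z·σ/√n, so n = (zσ/E)².
At 92% confidence, z = 1.751.
E = 4% of 371 = 14.84 ms.
n = (1.751 × 86 / 14.84)² = 102.97
Round up: n = 103.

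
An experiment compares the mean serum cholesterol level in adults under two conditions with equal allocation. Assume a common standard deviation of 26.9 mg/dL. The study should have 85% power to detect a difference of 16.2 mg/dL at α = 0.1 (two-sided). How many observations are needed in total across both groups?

For two equal groups, n per group = 2·((z_{α/2} + z_β)·σ/δ)².
z_{α/2} = 1.645; z_β = 1.036 (power 85%).
n = 2 × (2.681 × 26.9 / 16.2)² = 2 × 19.82 = 39.64
Round up: n = 40 per group.
Total across both groups: 2 × 40 = 80.

80 total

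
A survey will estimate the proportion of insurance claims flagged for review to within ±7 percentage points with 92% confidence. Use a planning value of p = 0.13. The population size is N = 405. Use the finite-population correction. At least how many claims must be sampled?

For a proportion with margin E = 0.07 at 92% confidence, z = 1.751.
n = p̂(1−p̂)(z/E)² = 0.13 × 0.87 × (1.751/0.07)² = 70.77 — call this n₀.
Finite-population correction with N = 405: n = n₀ / (1 + (n₀−1)/N) = 70.77 / 1.172 = 60.38
Round up: n = 61.

n = 61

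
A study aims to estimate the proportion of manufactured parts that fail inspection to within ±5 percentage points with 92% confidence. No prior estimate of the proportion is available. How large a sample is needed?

307

For a proportion with margin E = 0.05 at 92% confidence, z = 1.751.
With no prior estimate, use p = 0.5, which maximizes p(1−p) at 0.25.
n = 0.25 × (z/E)² = 0.25 × (1.751/0.05)² = 306.60
Round up: n = 307.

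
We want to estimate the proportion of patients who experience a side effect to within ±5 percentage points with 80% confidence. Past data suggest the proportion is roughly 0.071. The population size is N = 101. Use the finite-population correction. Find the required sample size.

For a proportion with margin E = 0.05 at 80% confidence, z = 1.282.
n = p̂(1−p̂)(z/E)² = 0.071 × 0.929 × (1.282/0.05)² = 43.36 — call this n₀.
Finite-population correction with N = 101: n = n₀ / (1 + (n₀−1)/N) = 43.36 / 1.419 = 30.56
Round up: n = 31.

31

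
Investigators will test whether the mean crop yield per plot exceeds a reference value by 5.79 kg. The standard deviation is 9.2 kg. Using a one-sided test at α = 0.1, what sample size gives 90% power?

n = 17

For a one-sample z-test, n = ((z_α + z_β)·σ/δ)².
z_α = 1.282 (one-sided α = 0.1); z_β = 1.282 (power 90% → β = 0.1).
n = (2.564 × 9.2 / 5.79)² = 16.60
Round up: n = 17.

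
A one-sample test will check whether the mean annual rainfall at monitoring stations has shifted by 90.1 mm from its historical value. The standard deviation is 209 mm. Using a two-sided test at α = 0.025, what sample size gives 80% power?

For a one-sample z-test, n = ((z_{α/2} + z_β)·σ/δ)².
z_{α/2} = 2.241 (two-sided α = 0.025); z_β = 0.842 (power 80% → β = 0.2).
n = (3.083 × 209 / 90.1)² = 51.14
Round up: n = 52.

52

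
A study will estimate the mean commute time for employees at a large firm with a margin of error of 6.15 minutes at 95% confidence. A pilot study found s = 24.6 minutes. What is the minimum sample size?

For a mean, the margin of error is E = z·σ/√n, so n = (zσ/E)².
At 95% confidence, z = 1.960.
n = (1.960 × 24.6 / 6.15)² = 61.47
Round up: n = 62.

62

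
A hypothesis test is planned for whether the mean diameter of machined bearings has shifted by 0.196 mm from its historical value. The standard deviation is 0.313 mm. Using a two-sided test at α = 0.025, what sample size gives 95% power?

For a one-sample z-test, n = ((z_{α/2} + z_β)·σ/δ)².
z_{α/2} = 2.241 (two-sided α = 0.025); z_β = 1.645 (power 95% → β = 0.05).
n = (3.886 × 0.313 / 0.196)² = 38.51
Round up: n = 39.

n = 39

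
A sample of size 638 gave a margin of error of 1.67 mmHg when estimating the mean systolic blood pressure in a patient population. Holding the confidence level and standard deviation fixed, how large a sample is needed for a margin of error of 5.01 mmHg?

71

Margin of error scales as 1/√n, so n₂ = n₁·(E₁/E₂)².
n₂ = 638 × (1.67/5.01)² = 638 × 0.1111 = 70.88
Round up: n₂ = 71.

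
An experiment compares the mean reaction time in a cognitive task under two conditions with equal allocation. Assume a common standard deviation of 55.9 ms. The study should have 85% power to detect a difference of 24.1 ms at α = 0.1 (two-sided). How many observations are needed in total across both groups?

For two equal groups, n per group = 2·((z_{α/2} + z_β)·σ/δ)².
z_{α/2} = 1.645; z_β = 1.036 (power 85%).
n = 2 × (2.681 × 55.9 / 24.1)² = 2 × 38.67 = 77.34
Round up: n = 78 per group.
Total across both groups: 2 × 78 = 156.

156 total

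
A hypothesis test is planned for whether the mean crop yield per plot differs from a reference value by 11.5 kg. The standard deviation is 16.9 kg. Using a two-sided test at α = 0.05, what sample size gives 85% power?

For a one-sample z-test, n = ((z_{α/2} + z_β)·σ/δ)².
z_{α/2} = 1.960 (two-sided α = 0.05); z_β = 1.036 (power 85% → β = 0.15).
n = (2.996 × 16.9 / 11.5)² = 19.38
Round up: n = 20.

20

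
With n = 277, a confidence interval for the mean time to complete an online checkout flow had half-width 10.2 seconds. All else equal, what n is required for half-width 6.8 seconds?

624

Margin of error scales as 1/√n, so n₂ = n₁·(E₁/E₂)².
n₂ = 277 × (10.2/6.8)² = 277 × 2.25 = 623.25
Round up: n₂ = 624.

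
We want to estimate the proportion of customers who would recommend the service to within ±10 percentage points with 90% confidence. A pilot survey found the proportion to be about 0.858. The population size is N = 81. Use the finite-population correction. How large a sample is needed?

n = 24

For a proportion with margin E = 0.1 at 90% confidence, z = 1.645.
n = p̂(1−p̂)(z/E)² = 0.858 × 0.142 × (1.645/0.1)² = 32.97 — call this n₀.
Finite-population correction with N = 81: n = n₀ / (1 + (n₀−1)/N) = 32.97 / 1.395 = 23.63
Round up: n = 24.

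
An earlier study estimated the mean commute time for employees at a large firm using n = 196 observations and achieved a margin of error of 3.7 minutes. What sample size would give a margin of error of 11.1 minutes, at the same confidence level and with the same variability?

Margin of error scales as 1/√n, so n₂ = n₁·(E₁/E₂)².
n₂ = 196 × (3.7/11.1)² = 196 × 0.1111 = 21.78
Round up: n₂ = 22.

22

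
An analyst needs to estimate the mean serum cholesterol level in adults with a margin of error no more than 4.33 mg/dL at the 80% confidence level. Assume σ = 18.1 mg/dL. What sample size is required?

29

For a mean, the margin of error is E = z·σ/√n, so n = (zσ/E)².
At 80% confidence, z = 1.282.
n = (1.282 × 18.1 / 4.33)² = 28.72
Round up: n = 29.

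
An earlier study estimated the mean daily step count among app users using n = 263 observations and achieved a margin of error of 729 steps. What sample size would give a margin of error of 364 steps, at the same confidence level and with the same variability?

1055

Margin of error scales as 1/√n, so n₂ = n₁·(E₁/E₂)².
n₂ = 263 × (729/364)² = 263 × 4.011 = 1054.89
Round up: n₂ = 1055.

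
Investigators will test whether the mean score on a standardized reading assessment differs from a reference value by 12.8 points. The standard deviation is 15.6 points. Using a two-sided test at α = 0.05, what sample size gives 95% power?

20

For a one-sample z-test, n = ((z_{α/2} + z_β)·σ/δ)².
z_{α/2} = 1.960 (two-sided α = 0.05); z_β = 1.645 (power 95% → β = 0.05).
n = (3.605 × 15.6 / 12.8)² = 19.30
Round up: n = 20.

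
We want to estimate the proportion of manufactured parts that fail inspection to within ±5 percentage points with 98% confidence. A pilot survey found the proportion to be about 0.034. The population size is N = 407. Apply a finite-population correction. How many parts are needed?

For a proportion with margin E = 0.05 at 98% confidence, z = 2.326.
n = p̂(1−p̂)(z/E)² = 0.034 × 0.966 × (2.326/0.05)² = 71.08 — call this n₀.
Finite-population correction with N = 407: n = n₀ / (1 + (n₀−1)/N) = 71.08 / 1.172 = 60.65
Round up: n = 61.

61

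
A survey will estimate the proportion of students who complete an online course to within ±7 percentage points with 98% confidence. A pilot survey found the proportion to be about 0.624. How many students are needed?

n = 260

For a proportion with margin E = 0.07 at 98% confidence, z = 2.326.
n = p̂(1−p̂)(z/E)² = 0.624 × 0.376 × (2.326/0.07)² = 259.06
Round up: n = 260.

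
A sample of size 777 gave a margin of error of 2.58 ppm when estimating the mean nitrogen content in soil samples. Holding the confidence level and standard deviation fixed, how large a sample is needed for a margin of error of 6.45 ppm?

Margin of error scales as 1/√n, so n₂ = n₁·(E₁/E₂)².
n₂ = 777 × (2.58/6.45)² = 777 × 0.16 = 124.32
Round up: n₂ = 125.

125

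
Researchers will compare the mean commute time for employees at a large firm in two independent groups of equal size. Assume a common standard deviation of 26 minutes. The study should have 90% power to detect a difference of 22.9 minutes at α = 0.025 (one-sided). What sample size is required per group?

28 per group

For two equal groups, n per group = 2·((z_α + z_β)·σ/δ)².
z_α = 1.960; z_β = 1.282 (power 90%).
n = 2 × (3.242 × 26 / 22.9)² = 2 × 13.55 = 27.10
Round up: n = 28 per group.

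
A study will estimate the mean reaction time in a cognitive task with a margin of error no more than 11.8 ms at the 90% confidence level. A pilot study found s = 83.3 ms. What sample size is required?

n = 135

For a mean, the margin of error is E = z·σ/√n, so n = (zσ/E)².
At 90% confidence, z = 1.645.
n = (1.645 × 83.3 / 11.8)² = 134.85
Round up: n = 135.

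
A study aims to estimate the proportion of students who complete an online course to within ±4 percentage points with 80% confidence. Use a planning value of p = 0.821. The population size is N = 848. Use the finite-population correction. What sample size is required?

For a proportion with margin E = 0.04 at 80% confidence, z = 1.282.
n = p̂(1−p̂)(z/E)² = 0.821 × 0.179 × (1.282/0.04)² = 150.96 — call this n₀.
Finite-population correction with N = 848: n = n₀ / (1 + (n₀−1)/N) = 150.96 / 1.177 = 128.26
Round up: n = 129.

129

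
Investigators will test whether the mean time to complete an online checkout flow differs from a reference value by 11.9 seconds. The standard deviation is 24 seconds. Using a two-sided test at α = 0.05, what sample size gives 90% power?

For a one-sample z-test, n = ((z_{α/2} + z_β)·σ/δ)².
z_{α/2} = 1.960 (two-sided α = 0.05); z_β = 1.282 (power 90% → β = 0.1).
n = (3.242 × 24 / 11.9)² = 42.75
Round up: n = 43.

43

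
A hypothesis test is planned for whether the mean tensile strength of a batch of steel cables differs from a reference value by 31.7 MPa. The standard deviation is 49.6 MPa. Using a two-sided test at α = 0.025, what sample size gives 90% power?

For a one-sample z-test, n = ((z_{α/2} + z_β)·σ/δ)².
z_{α/2} = 2.241 (two-sided α = 0.025); z_β = 1.282 (power 90% → β = 0.1).
n = (3.523 × 49.6 / 31.7)² = 30.39
Round up: n = 31.

31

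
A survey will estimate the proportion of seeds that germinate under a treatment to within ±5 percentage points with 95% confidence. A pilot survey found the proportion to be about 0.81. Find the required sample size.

For a proportion with margin E = 0.05 at 95% confidence, z = 1.960.
n = p̂(1−p̂)(z/E)² = 0.81 × 0.19 × (1.960/0.05)² = 236.49
Round up: n = 237.

237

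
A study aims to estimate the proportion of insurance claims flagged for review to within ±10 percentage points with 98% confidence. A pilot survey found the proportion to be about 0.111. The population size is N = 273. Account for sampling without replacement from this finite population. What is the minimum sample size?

For a proportion with margin E = 0.1 at 98% confidence, z = 2.326.
n = p̂(1−p̂)(z/E)² = 0.111 × 0.889 × (2.326/0.1)² = 53.39 — call this n₀.
Finite-population correction with N = 273: n = n₀ / (1 + (n₀−1)/N) = 53.39 / 1.192 = 44.79
Round up: n = 45.

45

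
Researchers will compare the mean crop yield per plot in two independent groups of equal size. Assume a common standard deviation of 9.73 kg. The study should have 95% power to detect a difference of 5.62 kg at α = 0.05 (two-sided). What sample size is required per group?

78 per group

For two equal groups, n per group = 2·((z_{α/2} + z_β)·σ/δ)².
z_{α/2} = 1.960; z_β = 1.645 (power 95%).
n = 2 × (3.605 × 9.73 / 5.62)² = 2 × 38.96 = 77.92
Round up: n = 78 per group.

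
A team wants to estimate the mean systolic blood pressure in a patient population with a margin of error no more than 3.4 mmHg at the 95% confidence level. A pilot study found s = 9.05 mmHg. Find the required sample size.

For a mean, the margin of error is E = z·σ/√n, so n = (zσ/E)².
At 95% confidence, z = 1.960.
n = (1.960 × 9.05 / 3.4)² = 27.22
Round up: n = 28.

28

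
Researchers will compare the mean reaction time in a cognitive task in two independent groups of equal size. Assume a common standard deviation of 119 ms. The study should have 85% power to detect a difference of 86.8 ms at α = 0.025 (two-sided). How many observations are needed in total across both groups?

82 total

For two equal groups, n per group = 2·((z_{α/2} + z_β)·σ/δ)².
z_{α/2} = 2.241; z_β = 1.036 (power 85%).
n = 2 × (3.277 × 119 / 86.8)² = 2 × 20.18 = 40.36
Round up: n = 41 per group.
Total across both groups: 2 × 41 = 82.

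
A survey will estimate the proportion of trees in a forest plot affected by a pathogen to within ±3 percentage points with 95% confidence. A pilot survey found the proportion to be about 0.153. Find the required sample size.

For a proportion with margin E = 0.03 at 95% confidence, z = 1.960.
n = p̂(1−p̂)(z/E)² = 0.153 × 0.847 × (1.960/0.03)² = 553.15
Round up: n = 554.

554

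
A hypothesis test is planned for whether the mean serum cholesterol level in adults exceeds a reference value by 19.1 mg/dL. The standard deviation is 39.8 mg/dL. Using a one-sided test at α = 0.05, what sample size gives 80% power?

For a one-sample z-test, n = ((z_α + z_β)·σ/δ)².
z_α = 1.645 (one-sided α = 0.05); z_β = 0.842 (power 80% → β = 0.2).
n = (2.487 × 39.8 / 19.1)² = 26.86
Round up: n = 27.

27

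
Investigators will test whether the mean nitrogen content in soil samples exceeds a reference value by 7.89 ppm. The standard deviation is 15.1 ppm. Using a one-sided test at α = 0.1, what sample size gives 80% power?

For a one-sample z-test, n = ((z_α + z_β)·σ/δ)².
z_α = 1.282 (one-sided α = 0.1); z_β = 0.842 (power 80% → β = 0.2).
n = (2.124 × 15.1 / 7.89)² = 16.52
Round up: n = 17.

n = 17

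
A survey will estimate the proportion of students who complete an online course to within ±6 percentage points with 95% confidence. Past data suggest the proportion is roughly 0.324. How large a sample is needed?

234

For a proportion with margin E = 0.06 at 95% confidence, z = 1.960.
n = p̂(1−p̂)(z/E)² = 0.324 × 0.676 × (1.960/0.06)² = 233.72
Round up: n = 234.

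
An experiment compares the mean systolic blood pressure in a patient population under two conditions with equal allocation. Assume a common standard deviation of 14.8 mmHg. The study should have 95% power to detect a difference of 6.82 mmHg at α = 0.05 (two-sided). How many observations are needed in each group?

For two equal groups, n per group = 2·((z_{α/2} + z_β)·σ/δ)².
z_{α/2} = 1.960; z_β = 1.645 (power 95%).
n = 2 × (3.605 × 14.8 / 6.82)² = 2 × 61.20 = 122.40
Round up: n = 123 per group.

123 per group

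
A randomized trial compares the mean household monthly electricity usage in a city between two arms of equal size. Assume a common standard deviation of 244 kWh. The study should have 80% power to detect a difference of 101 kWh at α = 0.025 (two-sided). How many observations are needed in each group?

111 per group

For two equal groups, n per group = 2·((z_{α/2} + z_β)·σ/δ)².
z_{α/2} = 2.241; z_β = 0.842 (power 80%).
n = 2 × (3.083 × 244 / 101)² = 2 × 55.47 = 110.94
Round up: n = 111 per group.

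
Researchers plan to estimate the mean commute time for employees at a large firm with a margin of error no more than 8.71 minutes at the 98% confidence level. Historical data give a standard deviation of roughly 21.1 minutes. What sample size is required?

32

For a mean, the margin of error is E = z·σ/√n, so n = (zσ/E)².
At 98% confidence, z = 2.326.
n = (2.326 × 21.1 / 8.71)² = 31.75
Round up: n = 32.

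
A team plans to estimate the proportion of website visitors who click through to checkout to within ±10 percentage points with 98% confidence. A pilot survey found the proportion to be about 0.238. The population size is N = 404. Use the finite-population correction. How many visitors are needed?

For a proportion with margin E = 0.1 at 98% confidence, z = 2.326.
n = p̂(1−p̂)(z/E)² = 0.238 × 0.762 × (2.326/0.1)² = 98.12 — call this n₀.
Finite-population correction with N = 404: n = n₀ / (1 + (n₀−1)/N) = 98.12 / 1.24 = 79.13
Round up: n = 80.

80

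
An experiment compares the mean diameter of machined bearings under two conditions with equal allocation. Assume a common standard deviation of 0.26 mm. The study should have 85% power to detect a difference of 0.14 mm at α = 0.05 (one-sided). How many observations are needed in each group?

50 per group

For two equal groups, n per group = 2·((z_α + z_β)·σ/δ)².
z_α = 1.645; z_β = 1.036 (power 85%).
n = 2 × (2.681 × 0.26 / 0.14)² = 2 × 24.79 = 49.58
Round up: n = 50 per group.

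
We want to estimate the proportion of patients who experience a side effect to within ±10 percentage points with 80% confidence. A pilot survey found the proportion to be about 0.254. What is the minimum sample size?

For a proportion with margin E = 0.1 at 80% confidence, z = 1.282.
n = p̂(1−p̂)(z/E)² = 0.254 × 0.746 × (1.282/0.1)² = 31.14
Round up: n = 32.

n = 32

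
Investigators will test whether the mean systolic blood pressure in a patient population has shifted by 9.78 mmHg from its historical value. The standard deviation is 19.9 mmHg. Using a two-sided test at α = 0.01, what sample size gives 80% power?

49

For a one-sample z-test, n = ((z_{α/2} + z_β)·σ/δ)².
z_{α/2} = 2.576 (two-sided α = 0.01); z_β = 0.842 (power 80% → β = 0.2).
n = (3.418 × 19.9 / 9.78)² = 48.37
Round up: n = 49.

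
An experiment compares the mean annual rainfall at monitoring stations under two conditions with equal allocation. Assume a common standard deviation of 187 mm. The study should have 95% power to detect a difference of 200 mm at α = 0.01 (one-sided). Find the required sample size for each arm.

For two equal groups, n per group = 2·((z_α + z_β)·σ/δ)².
z_α = 2.326; z_β = 1.645 (power 95%).
n = 2 × (3.971 × 187 / 200)² = 2 × 13.79 = 27.58
Round up: n = 28 per group.

28 per group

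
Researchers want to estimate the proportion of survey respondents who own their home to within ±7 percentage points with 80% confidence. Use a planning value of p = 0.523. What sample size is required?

For a proportion with margin E = 0.07 at 80% confidence, z = 1.282.
n = p̂(1−p̂)(z/E)² = 0.523 × 0.477 × (1.282/0.07)² = 83.68
Round up: n = 84.

84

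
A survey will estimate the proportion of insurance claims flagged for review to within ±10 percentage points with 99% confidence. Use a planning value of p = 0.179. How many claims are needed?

For a proportion with margin E = 0.1 at 99% confidence, z = 2.576.
n = p̂(1−p̂)(z/E)² = 0.179 × 0.821 × (2.576/0.1)² = 97.52
Round up: n = 98.

n = 98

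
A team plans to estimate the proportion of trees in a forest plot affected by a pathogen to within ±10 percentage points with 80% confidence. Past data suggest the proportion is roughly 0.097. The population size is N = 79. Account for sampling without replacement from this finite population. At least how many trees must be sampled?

For a proportion with margin E = 0.1 at 80% confidence, z = 1.282.
n = p̂(1−p̂)(z/E)² = 0.097 × 0.903 × (1.282/0.1)² = 14.40 — call this n₀.
Finite-population correction with N = 79: n = n₀ / (1 + (n₀−1)/N) = 14.40 / 1.17 = 12.31
Round up: n = 13.

13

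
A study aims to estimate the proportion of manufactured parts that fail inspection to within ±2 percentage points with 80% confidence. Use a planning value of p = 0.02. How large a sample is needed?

81

For a proportion with margin E = 0.02 at 80% confidence, z = 1.282.
n = p̂(1−p̂)(z/E)² = 0.02 × 0.98 × (1.282/0.02)² = 80.53
Round up: n = 81.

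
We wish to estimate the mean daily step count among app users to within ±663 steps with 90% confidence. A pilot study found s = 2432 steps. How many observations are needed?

37

For a mean, the margin of error is E = z·σ/√n, so n = (zσ/E)².
At 90% confidence, z = 1.645.
n = (1.645 × 2432 / 663)² = 36.41
Round up: n = 37.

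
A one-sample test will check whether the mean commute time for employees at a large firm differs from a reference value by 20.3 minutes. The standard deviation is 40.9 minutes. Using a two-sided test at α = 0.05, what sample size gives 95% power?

53

For a one-sample z-test, n = ((z_{α/2} + z_β)·σ/δ)².
z_{α/2} = 1.960 (two-sided α = 0.05); z_β = 1.645 (power 95% → β = 0.05).
n = (3.605 × 40.9 / 20.3)² = 52.76
Round up: n = 53.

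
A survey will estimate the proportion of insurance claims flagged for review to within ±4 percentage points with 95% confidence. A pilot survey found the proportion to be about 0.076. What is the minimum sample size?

For a proportion with margin E = 0.04 at 95% confidence, z = 1.960.
n = p̂(1−p̂)(z/E)² = 0.076 × 0.924 × (1.960/0.04)² = 168.61
Round up: n = 169.

169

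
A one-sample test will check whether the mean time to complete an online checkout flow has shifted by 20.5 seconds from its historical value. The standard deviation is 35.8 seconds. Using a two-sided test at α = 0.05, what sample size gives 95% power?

40

For a one-sample z-test, n = ((z_{α/2} + z_β)·σ/δ)².
z_{α/2} = 1.960 (two-sided α = 0.05); z_β = 1.645 (power 95% → β = 0.05).
n = (3.605 × 35.8 / 20.5)² = 39.63
Round up: n = 40.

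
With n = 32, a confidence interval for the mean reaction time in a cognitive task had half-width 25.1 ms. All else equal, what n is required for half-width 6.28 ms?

Margin of error scales as 1/√n, so n₂ = n₁·(E₁/E₂)².
n₂ = 32 × (25.1/6.28)² = 32 × 15.97 = 511.04
Round up: n₂ = 512.

512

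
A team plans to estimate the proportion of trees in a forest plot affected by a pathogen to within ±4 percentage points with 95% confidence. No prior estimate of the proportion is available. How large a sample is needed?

n = 601

For a proportion with margin E = 0.04 at 95% confidence, z = 1.960.
With no prior estimate, use p = 0.5, which maximizes p(1−p) at 0.25.
n = 0.25 × (z/E)² = 0.25 × (1.960/0.04)² = 600.25
Round up: n = 601.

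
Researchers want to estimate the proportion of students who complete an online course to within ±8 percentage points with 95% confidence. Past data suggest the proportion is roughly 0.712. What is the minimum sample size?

124

For a proportion with margin E = 0.08 at 95% confidence, z = 1.960.
n = p̂(1−p̂)(z/E)² = 0.712 × 0.288 × (1.960/0.08)² = 123.08
Round up: n = 124.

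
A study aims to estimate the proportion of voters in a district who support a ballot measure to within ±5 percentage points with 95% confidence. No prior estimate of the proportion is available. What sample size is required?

385

For a proportion with margin E = 0.05 at 95% confidence, z = 1.960.
With no prior estimate, use p = 0.5, which maximizes p(1−p) at 0.25.
n = 0.25 × (z/E)² = 0.25 × (1.960/0.05)² = 384.16
Round up: n = 385.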